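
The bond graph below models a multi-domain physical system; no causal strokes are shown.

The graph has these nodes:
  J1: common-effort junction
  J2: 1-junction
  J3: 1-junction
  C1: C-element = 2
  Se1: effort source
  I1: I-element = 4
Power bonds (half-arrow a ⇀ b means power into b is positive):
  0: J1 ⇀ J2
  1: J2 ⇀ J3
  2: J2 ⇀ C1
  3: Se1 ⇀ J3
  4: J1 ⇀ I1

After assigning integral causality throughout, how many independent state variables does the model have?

2  (C1, I1 all integral)

#3 →J3  (source Se1 imposes e)
#1 →J2  (closing 1-jn rule on J3)
#2 →J2  (C1 integral (e out))
#0 →J1  (J2: last free bond brings flow in)
#4 →I1  (0-jn J1 has e-setter on 0)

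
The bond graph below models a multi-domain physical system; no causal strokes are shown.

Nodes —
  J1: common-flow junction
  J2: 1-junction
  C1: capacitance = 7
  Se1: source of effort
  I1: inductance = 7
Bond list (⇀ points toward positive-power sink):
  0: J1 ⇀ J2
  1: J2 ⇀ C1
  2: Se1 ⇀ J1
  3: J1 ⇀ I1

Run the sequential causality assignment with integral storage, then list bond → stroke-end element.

b2 stroke→J1  (Se1 fixes effort; stroke away)
b1 stroke→J2  (C1: C, integral causality)
b0 stroke→J1  (closing 1-jn rule on J2)
b3 stroke→I1  (closing 1-jn rule on J1)

#0 →J1
#1 →J2
#2 →J1
#3 →I1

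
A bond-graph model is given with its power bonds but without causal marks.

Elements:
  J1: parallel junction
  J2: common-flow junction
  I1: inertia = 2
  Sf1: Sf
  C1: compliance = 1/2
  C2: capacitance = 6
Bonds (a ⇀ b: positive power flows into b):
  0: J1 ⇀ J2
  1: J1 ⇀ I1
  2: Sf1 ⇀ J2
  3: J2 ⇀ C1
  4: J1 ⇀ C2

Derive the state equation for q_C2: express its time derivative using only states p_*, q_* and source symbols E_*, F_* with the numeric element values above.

dq_C2/dt = -F_Sf1 - p_I1/2

β2 →Sf1  (Sf1 (Sf) sets flow on bond)
β0 →J2  (1-jn J2 has f-setter on 2)
β3 →J2  (common-f at J2 fixed by 2)
β1 →I1  (I1 integral (f out))
β4 →J1  (J1: last free bond brings effort in)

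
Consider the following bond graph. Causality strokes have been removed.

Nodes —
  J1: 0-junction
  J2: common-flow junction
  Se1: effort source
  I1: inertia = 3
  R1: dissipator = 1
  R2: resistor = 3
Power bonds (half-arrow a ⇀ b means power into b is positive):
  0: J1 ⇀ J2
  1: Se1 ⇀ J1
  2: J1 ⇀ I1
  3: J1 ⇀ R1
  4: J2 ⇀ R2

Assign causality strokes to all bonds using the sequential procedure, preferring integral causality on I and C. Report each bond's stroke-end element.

β1 stroke→J1  (source Se1 imposes e)
β0 stroke→J2  (0-jn J1 has e-setter on 1)
β2 stroke→I1  (0-jn J1 has e-setter on 1)
β3 stroke→R1  (common-e at J1 fixed by 1)
β4 stroke→R2  (only one flow-in slot at J2)

β0 →J2
β1 →J1
β2 →I1
β3 →R1
β4 →R2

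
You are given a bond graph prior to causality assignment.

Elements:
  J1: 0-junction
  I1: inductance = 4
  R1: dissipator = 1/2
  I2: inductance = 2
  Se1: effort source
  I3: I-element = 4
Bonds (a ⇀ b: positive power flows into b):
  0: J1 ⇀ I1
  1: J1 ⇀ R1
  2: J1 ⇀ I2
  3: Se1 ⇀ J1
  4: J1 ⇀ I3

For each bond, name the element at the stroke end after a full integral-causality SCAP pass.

bond 3 |J1  (Se1: effort source, stroke at far end)
bond 0 |I1  (common-e at J1 fixed by 3)
bond 1 |R1  (J1: bond 3 brought effort, rest push out)
bond 2 |I2  (J1 effort already set via bond 3)
bond 4 |I3  (J1 effort already set via bond 3)

bond 0 stroke→I1
bond 1 stroke→R1
bond 2 stroke→I2
bond 3 stroke→J1
bond 4 stroke→I3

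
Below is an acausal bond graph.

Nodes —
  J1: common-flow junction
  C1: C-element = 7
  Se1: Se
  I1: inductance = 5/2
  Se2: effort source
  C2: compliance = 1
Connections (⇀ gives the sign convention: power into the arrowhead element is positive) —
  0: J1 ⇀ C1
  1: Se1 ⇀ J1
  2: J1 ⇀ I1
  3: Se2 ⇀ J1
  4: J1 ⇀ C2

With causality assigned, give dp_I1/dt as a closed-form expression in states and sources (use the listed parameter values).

β1 |J1  (Se1 (Se) sets effort on bond)
β3 |J1  (Se2 (Se) sets effort on bond)
β0 |J1  (C1 outputs effort q/C1)
β2 |I1  (I1 integral (f out))
β4 |J1  (1-jn J1 has f-setter on 2)

dp_I1/dt = E_Se1 + E_Se2 - q_C1/7 - q_C2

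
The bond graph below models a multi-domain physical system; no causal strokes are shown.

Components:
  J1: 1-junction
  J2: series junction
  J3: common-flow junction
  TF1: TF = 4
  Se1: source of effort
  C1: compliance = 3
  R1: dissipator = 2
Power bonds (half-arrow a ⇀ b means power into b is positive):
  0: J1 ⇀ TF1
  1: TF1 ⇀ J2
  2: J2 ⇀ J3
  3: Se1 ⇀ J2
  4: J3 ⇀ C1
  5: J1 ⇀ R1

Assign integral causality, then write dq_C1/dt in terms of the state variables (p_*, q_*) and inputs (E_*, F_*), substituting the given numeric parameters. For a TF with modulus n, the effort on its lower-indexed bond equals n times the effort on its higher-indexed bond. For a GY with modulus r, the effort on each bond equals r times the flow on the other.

dq_C1/dt = 8*E_Se1 - 8*q_C1/3

b3 |J2  (Se1 (Se) sets effort on bond)
b4 |J3  (C1 outputs effort q/C1)
b2 |J2  (only one flow-in slot at J3)
b1 |TF1  (J2: last free bond brings flow in)
b0 |J1  (TF1: transformer flips bond 1)
b5 |R1  (closing 1-jn rule on J1)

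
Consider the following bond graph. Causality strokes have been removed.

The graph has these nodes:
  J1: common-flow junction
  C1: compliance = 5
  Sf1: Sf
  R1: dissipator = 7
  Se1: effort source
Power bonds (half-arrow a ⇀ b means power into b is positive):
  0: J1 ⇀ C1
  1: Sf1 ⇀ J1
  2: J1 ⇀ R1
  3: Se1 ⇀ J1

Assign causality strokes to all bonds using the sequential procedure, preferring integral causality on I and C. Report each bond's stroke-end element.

#1 |Sf1  (Sf1 fixes flow; stroke at Sf1)
#3 |J1  (Se1 (Se) sets effort on bond)
#0 |J1  (J1 flow already set via bond 1)
#2 |J1  (common-f at J1 fixed by 1)

#0 →J1
#1 →Sf1
#2 →J1
#3 →J1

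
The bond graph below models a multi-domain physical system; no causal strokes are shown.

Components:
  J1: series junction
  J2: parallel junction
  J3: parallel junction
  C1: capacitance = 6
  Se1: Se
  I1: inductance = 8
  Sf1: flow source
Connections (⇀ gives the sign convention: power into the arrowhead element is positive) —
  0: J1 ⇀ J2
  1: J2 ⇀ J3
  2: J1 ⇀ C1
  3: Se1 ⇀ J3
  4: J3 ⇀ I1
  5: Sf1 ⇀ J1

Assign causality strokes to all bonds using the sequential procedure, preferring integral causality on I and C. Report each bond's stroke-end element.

b3 |J3  (Se1 (Se) sets effort on bond)
b5 |Sf1  (Sf1 fixes flow; stroke at Sf1)
b0 |J1  (1-jn J1 has f-setter on 5)
b2 |J1  (J1 flow already set via bond 5)
b1 |J2  (only one effort-in slot at J2)
b4 |I1  (common-e at J3 fixed by 3)

#0 stroke at J1
#1 stroke at J2
#2 stroke at J1
#3 stroke at J3
#4 stroke at I1
#5 stroke at Sf1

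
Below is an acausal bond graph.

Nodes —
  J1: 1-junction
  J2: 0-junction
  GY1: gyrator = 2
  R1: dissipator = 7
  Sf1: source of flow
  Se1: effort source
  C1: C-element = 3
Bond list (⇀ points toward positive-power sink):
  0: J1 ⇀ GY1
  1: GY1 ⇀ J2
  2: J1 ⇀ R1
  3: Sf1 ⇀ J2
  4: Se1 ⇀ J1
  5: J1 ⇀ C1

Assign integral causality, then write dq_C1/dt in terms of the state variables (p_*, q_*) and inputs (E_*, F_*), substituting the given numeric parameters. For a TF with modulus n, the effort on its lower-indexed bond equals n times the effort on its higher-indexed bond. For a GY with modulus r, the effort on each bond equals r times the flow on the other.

b3 |Sf1  (Sf1 fixes flow; stroke at Sf1)
b4 |J1  (source Se1 imposes e)
b1 |J2  (only one effort-in slot at J2)
b0 |J1  (GY1: gyrator matches bond 1)
b5 |J1  (prefer integral on C1)
b2 |R1  (J1 needs exactly one f-in)

dq_C1/dt = E_Se1/7 + 2*F_Sf1/7 - q_C1/21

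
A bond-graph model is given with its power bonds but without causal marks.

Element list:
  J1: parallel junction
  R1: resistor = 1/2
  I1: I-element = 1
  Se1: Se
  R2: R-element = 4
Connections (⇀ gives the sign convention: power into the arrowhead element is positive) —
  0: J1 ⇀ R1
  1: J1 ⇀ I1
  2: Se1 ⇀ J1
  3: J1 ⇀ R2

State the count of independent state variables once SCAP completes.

b2 stroke at J1  (Se1: effort source, stroke at far end)
b0 stroke at R1  (0-jn J1 has e-setter on 2)
b1 stroke at I1  (J1: bond 2 brought effort, rest push out)
b3 stroke at R2  (0-jn J1 has e-setter on 2)

1  (I1 all integral)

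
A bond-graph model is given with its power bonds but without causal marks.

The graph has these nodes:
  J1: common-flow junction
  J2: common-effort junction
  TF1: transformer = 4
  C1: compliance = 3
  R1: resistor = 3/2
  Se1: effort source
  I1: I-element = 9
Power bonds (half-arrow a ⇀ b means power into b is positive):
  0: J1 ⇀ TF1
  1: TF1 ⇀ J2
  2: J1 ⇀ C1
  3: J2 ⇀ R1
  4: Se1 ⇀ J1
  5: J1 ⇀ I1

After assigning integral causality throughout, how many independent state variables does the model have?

bond 4 stroke at J1  (Se1 (Se) sets effort on bond)
bond 2 stroke at J1  (C1 integral (e out))
bond 5 stroke at I1  (I1 outputs flow p/I1)
bond 0 stroke at J1  (J1: bond 5 brought flow, rest push out)
bond 1 stroke at TF1  (through TF1, causality passes straight; one stroke at TF1)
bond 3 stroke at J2  (J2: last free bond brings effort in)

2  (C1, I1 all integral)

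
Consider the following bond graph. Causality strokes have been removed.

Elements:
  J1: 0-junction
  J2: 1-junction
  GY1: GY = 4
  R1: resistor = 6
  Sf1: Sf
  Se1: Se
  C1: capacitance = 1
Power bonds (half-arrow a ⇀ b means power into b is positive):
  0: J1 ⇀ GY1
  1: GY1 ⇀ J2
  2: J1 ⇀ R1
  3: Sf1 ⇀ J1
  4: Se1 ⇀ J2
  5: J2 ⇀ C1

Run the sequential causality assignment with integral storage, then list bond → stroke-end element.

b0 →GY1
b1 →GY1
b2 →J1
b3 →Sf1
b4 →J2
b5 →J2

bond 3 |Sf1  (Sf1 fixes flow; stroke at Sf1)
bond 4 |J2  (Se1: effort source, stroke at far end)
bond 5 |J2  (C1 integral (e out))
bond 1 |GY1  (closing 1-jn rule on J2)
bond 0 |GY1  (through GY1, causality inverts; strokes same side of GY1)
bond 2 |J1  (J1: last free bond brings effort in)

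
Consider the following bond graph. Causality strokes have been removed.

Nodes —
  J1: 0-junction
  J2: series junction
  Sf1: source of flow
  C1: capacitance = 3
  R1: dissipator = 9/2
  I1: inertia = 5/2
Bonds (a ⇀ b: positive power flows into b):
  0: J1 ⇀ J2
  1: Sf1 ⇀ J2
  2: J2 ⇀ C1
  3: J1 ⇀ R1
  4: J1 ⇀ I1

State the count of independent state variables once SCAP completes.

b1 |Sf1  (Sf1: flow source, stroke at near end)
b0 |J2  (1-jn J2 has f-setter on 1)
b2 |J2  (J2: bond 1 brought flow, rest push out)
b4 |I1  (I1 outputs flow p/I1)
b3 |J1  (only one effort-in slot at J1)

2  (C1, I1 all integral)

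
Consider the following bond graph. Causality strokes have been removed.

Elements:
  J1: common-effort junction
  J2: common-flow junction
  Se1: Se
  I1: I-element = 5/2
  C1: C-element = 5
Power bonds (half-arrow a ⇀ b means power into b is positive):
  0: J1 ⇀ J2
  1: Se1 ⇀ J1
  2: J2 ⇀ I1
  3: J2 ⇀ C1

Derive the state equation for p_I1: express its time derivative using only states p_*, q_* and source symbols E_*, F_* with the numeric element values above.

dp_I1/dt = E_Se1 - q_C1/5

#1 stroke→J1  (Se1 fixes effort; stroke away)
#0 stroke→J2  (common-e at J1 fixed by 1)
#2 stroke→I1  (I1: I, integral causality)
#3 stroke→J2  (J2: bond 2 brought flow, rest push out)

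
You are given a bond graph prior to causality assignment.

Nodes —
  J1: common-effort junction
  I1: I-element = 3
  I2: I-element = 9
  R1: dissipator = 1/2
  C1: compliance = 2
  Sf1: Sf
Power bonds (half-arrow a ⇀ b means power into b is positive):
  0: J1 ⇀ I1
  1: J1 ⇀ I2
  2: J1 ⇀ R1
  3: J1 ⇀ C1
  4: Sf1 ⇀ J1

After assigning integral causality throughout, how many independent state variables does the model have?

#4 |Sf1  (Sf1 (Sf) sets flow on bond)
#0 |I1  (I1 outputs flow p/I1)
#1 |I2  (prefer integral on I2)
#3 |J1  (C1 outputs effort q/C1)
#2 |R1  (J1 effort already set via bond 3)

3  (C1, I1, I2 all integral)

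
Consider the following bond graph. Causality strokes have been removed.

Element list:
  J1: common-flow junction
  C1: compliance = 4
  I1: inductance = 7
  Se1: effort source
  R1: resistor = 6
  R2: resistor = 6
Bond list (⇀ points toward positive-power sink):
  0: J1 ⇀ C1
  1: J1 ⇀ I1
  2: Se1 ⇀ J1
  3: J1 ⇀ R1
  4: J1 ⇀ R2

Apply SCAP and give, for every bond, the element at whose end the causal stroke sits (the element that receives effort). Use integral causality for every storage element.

#2 stroke at J1  (source Se1 imposes e)
#0 stroke at J1  (C1 outputs effort q/C1)
#1 stroke at I1  (I1: I, integral causality)
#3 stroke at J1  (common-f at J1 fixed by 1)
#4 stroke at J1  (common-f at J1 fixed by 1)

β0 stroke at J1
β1 stroke at I1
β2 stroke at J1
β3 stroke at J1
β4 stroke at J1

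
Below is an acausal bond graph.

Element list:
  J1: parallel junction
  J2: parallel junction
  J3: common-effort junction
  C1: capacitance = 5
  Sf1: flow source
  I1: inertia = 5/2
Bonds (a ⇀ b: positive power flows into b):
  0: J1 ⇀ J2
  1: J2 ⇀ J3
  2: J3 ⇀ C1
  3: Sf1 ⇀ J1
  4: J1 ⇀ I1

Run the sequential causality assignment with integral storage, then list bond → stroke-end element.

b3 stroke→Sf1  (Sf1: flow source, stroke at near end)
b2 stroke→J3  (C1 integral (e out))
b1 stroke→J2  (0-jn J3 has e-setter on 2)
b0 stroke→J1  (J2: bond 1 brought effort, rest push out)
b4 stroke→I1  (0-jn J1 has e-setter on 0)

β0 stroke at J1
β1 stroke at J2
β2 stroke at J3
β3 stroke at Sf1
β4 stroke at I1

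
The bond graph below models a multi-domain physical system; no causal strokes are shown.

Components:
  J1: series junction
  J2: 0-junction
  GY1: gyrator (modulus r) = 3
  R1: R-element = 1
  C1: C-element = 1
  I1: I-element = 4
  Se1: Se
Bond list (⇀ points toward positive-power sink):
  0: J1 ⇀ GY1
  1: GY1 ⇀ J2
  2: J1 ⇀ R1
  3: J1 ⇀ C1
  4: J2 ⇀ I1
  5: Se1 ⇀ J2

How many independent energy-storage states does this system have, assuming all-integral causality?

b5 stroke→J2  (Se1 (Se) sets effort on bond)
b1 stroke→GY1  (J2 effort already set via bond 5)
b4 stroke→I1  (common-e at J2 fixed by 5)
b0 stroke→GY1  (GY GY1: same side as bond 1)
b2 stroke→J1  (J1 flow already set via bond 0)
b3 stroke→J1  (J1: bond 0 brought flow, rest push out)

2  (C1, I1 all integral)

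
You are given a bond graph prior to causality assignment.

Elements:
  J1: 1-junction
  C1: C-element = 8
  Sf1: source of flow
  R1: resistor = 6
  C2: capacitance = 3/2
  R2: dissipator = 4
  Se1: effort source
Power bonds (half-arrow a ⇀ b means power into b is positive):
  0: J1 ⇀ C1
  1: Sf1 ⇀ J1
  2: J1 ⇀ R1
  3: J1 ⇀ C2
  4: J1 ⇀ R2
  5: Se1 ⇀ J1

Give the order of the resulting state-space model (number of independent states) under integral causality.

bond 1 stroke→Sf1  (Sf1 (Sf) sets flow on bond)
bond 5 stroke→J1  (Se1 (Se) sets effort on bond)
bond 0 stroke→J1  (J1 flow already set via bond 1)
bond 2 stroke→J1  (common-f at J1 fixed by 1)
bond 3 stroke→J1  (1-jn J1 has f-setter on 1)
bond 4 stroke→J1  (J1 flow already set via bond 1)

2  (C1, C2 all integral)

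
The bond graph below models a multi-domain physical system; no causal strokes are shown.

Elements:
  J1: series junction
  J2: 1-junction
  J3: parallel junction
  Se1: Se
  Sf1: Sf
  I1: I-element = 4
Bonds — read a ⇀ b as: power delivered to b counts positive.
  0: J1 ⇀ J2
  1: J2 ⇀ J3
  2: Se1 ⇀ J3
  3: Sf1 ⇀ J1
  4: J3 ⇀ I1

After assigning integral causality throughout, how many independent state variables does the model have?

1  (I1 all integral)

β2 |J3  (Se1 fixes effort; stroke away)
β3 |Sf1  (Sf1: flow source, stroke at near end)
β0 |J1  (common-f at J1 fixed by 3)
β1 |J2  (J2: bond 0 brought flow, rest push out)
β4 |I1  (J3: bond 2 brought effort, rest push out)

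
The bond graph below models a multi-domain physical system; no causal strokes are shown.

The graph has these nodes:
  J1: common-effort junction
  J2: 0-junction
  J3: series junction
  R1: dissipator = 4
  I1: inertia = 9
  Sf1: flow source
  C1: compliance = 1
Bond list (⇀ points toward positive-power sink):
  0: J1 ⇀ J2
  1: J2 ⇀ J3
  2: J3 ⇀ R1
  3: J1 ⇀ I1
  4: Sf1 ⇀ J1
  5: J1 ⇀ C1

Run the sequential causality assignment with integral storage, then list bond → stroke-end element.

β0 stroke→J2
β1 stroke→J3
β2 stroke→R1
β3 stroke→I1
β4 stroke→Sf1
β5 stroke→J1

bond 4 stroke→Sf1  (Sf1 (Sf) sets flow on bond)
bond 3 stroke→I1  (I1 integral (f out))
bond 5 stroke→J1  (C1 outputs effort q/C1)
bond 0 stroke→J2  (J1 effort already set via bond 5)
bond 1 stroke→J3  (J2: bond 0 brought effort, rest push out)
bond 2 stroke→R1  (only one flow-in slot at J3)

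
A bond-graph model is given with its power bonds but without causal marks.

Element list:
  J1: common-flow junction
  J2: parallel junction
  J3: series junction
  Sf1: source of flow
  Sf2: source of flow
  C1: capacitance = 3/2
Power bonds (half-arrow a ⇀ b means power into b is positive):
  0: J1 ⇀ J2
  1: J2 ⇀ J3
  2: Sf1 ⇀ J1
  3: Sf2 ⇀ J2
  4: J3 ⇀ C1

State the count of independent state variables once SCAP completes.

β2 →Sf1  (Sf1 (Sf) sets flow on bond)
β3 →Sf2  (Sf2 fixes flow; stroke at Sf2)
β0 →J1  (J1: bond 2 brought flow, rest push out)
β1 →J2  (closing 0-jn rule on J2)
β4 →J3  (common-f at J3 fixed by 1)

1  (C1 all integral)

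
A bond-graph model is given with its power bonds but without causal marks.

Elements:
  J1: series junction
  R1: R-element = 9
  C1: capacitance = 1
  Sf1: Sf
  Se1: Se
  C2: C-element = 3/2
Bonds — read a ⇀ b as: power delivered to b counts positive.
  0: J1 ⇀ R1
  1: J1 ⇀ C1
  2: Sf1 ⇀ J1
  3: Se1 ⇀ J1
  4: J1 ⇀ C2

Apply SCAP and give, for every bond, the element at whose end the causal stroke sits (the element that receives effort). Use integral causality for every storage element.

b0 |J1
b1 |J1
b2 |Sf1
b3 |J1
b4 |J1

bond 2 |Sf1  (Sf1 (Sf) sets flow on bond)
bond 3 |J1  (Se1 (Se) sets effort on bond)
bond 0 |J1  (J1 flow already set via bond 2)
bond 1 |J1  (1-jn J1 has f-setter on 2)
bond 4 |J1  (1-jn J1 has f-setter on 2)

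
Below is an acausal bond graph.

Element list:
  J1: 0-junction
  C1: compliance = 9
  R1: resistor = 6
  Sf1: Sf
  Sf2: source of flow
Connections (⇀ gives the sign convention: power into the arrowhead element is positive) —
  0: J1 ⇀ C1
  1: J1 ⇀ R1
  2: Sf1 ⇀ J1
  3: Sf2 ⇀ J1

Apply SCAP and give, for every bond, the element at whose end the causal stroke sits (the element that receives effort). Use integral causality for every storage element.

b2 →Sf1  (Sf1 (Sf) sets flow on bond)
b3 →Sf2  (source Sf2 imposes f)
b0 →J1  (C1 integral (e out))
b1 →R1  (0-jn J1 has e-setter on 0)

bond 0 stroke→J1
bond 1 stroke→R1
bond 2 stroke→Sf1
bond 3 stroke→Sf2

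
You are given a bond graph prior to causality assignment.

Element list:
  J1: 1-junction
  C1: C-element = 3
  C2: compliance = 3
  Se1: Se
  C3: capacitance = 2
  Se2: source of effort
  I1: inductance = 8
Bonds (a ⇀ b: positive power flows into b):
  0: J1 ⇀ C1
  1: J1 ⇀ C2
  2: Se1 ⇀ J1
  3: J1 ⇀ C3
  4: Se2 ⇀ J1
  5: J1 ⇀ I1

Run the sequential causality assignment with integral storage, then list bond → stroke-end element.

β0 stroke at J1
β1 stroke at J1
β2 stroke at J1
β3 stroke at J1
β4 stroke at J1
β5 stroke at I1

#2 |J1  (Se1 fixes effort; stroke away)
#4 |J1  (source Se2 imposes e)
#0 |J1  (C1 integral (e out))
#1 |J1  (C2: C, integral causality)
#3 |J1  (C3 outputs effort q/C3)
#5 |I1  (J1: last free bond brings flow in)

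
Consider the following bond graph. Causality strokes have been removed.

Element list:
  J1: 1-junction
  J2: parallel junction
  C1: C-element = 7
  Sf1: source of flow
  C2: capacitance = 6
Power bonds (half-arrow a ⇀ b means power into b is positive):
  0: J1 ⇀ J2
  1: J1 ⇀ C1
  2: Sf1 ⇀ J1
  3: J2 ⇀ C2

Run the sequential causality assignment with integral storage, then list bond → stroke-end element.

#2 |Sf1  (Sf1 (Sf) sets flow on bond)
#0 |J1  (common-f at J1 fixed by 2)
#1 |J1  (J1: bond 2 brought flow, rest push out)
#3 |J2  (closing 0-jn rule on J2)

#0 →J1
#1 →J1
#2 →Sf1
#3 →J2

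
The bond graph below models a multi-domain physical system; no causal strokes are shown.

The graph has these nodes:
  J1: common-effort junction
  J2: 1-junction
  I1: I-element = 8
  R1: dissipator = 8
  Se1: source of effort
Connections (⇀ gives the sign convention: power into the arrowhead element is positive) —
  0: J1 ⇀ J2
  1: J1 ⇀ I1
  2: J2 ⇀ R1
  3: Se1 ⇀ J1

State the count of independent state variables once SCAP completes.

bond 3 |J1  (Se1 (Se) sets effort on bond)
bond 0 |J2  (J1 effort already set via bond 3)
bond 1 |I1  (0-jn J1 has e-setter on 3)
bond 2 |R1  (closing 1-jn rule on J2)

1  (I1 all integral)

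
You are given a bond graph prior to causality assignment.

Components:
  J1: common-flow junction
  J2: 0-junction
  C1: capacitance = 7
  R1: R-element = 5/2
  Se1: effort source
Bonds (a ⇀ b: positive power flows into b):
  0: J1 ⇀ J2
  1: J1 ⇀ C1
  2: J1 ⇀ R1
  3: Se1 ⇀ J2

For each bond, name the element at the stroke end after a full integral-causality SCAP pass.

#0 stroke→J1
#1 stroke→J1
#2 stroke→R1
#3 stroke→J2

β3 stroke at J2  (Se1 fixes effort; stroke away)
β0 stroke at J1  (J2: bond 3 brought effort, rest push out)
β1 stroke at J1  (prefer integral on C1)
β2 stroke at R1  (J1 needs exactly one f-in)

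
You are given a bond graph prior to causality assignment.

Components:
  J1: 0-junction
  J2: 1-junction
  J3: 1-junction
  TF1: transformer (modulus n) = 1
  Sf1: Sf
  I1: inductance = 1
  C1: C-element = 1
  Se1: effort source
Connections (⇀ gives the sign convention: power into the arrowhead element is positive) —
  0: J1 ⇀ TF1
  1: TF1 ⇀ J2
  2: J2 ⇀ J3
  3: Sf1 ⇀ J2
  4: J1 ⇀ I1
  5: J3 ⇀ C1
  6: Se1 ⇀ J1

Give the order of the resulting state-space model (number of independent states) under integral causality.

2  (C1, I1 all integral)

bond 3 |Sf1  (Sf1: flow source, stroke at near end)
bond 6 |J1  (Se1 (Se) sets effort on bond)
bond 0 |TF1  (J1 effort already set via bond 6)
bond 4 |I1  (J1: bond 6 brought effort, rest push out)
bond 1 |J2  (J2 flow already set via bond 3)
bond 2 |J2  (J2 flow already set via bond 3)
bond 5 |J3  (common-f at J3 fixed by 2)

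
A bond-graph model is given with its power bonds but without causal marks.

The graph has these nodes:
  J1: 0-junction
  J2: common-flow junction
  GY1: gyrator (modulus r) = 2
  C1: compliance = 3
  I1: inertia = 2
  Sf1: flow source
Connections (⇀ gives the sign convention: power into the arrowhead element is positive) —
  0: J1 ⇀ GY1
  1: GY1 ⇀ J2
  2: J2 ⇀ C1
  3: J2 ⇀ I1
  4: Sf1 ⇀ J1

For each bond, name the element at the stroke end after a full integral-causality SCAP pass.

β4 stroke→Sf1  (Sf1: flow source, stroke at near end)
β0 stroke→J1  (J1: last free bond brings effort in)
β1 stroke→J2  (through GY1, causality inverts; strokes same side of GY1)
β2 stroke→J2  (prefer integral on C1)
β3 stroke→I1  (closing 1-jn rule on J2)

β0 stroke at J1
β1 stroke at J2
β2 stroke at J2
β3 stroke at I1
β4 stroke at Sf1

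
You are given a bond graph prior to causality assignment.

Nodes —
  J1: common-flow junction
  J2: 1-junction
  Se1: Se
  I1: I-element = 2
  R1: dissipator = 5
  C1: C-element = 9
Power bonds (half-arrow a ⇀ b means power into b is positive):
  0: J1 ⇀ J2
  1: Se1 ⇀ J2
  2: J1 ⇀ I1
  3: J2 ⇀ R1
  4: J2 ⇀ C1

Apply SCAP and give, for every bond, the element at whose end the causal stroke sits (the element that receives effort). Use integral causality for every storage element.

b0 →J1
b1 →J2
b2 →I1
b3 →J2
b4 →J2

b1 stroke→J2  (source Se1 imposes e)
b2 stroke→I1  (I1: I, integral causality)
b0 stroke→J1  (J1 flow already set via bond 2)
b3 stroke→J2  (1-jn J2 has f-setter on 0)
b4 stroke→J2  (J2: bond 0 brought flow, rest push out)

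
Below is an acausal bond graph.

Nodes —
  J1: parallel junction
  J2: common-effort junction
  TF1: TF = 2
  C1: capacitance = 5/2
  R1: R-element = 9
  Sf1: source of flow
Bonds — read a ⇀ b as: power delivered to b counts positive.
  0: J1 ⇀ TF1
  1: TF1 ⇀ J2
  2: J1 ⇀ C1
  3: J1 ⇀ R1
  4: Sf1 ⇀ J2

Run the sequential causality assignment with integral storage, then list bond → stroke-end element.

bond 0 |TF1
bond 1 |J2
bond 2 |J1
bond 3 |R1
bond 4 |Sf1

bond 4 →Sf1  (Sf1 fixes flow; stroke at Sf1)
bond 1 →J2  (closing 0-jn rule on J2)
bond 0 →TF1  (TF TF1: opposite of bond 1)
bond 2 →J1  (C1 integral (e out))
bond 3 →R1  (J1 effort already set via bond 2)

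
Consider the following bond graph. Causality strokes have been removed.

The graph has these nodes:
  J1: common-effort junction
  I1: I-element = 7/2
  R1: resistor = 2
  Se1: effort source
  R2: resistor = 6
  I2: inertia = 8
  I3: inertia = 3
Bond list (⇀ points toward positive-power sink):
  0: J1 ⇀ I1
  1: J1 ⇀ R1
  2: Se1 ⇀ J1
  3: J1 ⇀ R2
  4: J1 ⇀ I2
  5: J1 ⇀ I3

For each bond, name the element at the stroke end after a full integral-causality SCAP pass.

bond 0 |I1
bond 1 |R1
bond 2 |J1
bond 3 |R2
bond 4 |I2
bond 5 |I3

β2 |J1  (Se1 fixes effort; stroke away)
β0 |I1  (0-jn J1 has e-setter on 2)
β1 |R1  (J1 effort already set via bond 2)
β3 |R2  (0-jn J1 has e-setter on 2)
β4 |I2  (common-e at J1 fixed by 2)
β5 |I3  (J1 effort already set via bond 2)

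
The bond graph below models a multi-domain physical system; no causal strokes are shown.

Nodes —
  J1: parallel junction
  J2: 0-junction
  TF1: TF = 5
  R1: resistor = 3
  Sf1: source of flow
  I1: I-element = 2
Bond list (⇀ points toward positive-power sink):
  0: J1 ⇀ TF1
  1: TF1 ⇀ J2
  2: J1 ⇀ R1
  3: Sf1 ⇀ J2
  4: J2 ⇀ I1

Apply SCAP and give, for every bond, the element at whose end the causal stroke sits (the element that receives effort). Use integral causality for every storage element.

bond 0 stroke at TF1
bond 1 stroke at J2
bond 2 stroke at J1
bond 3 stroke at Sf1
bond 4 stroke at I1

b3 stroke at Sf1  (Sf1: flow source, stroke at near end)
b4 stroke at I1  (I1: I, integral causality)
b1 stroke at J2  (closing 0-jn rule on J2)
b0 stroke at TF1  (through TF1, causality passes straight; one stroke at TF1)
b2 stroke at J1  (J1: last free bond brings effort in)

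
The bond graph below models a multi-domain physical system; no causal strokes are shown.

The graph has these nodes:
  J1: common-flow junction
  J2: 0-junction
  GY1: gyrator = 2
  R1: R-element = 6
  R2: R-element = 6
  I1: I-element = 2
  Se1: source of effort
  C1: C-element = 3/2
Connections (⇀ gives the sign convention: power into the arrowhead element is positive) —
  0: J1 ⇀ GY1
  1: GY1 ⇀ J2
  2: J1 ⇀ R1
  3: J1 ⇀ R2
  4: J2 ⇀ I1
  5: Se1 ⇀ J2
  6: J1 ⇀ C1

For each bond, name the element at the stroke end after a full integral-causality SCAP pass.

bond 0 stroke→GY1
bond 1 stroke→GY1
bond 2 stroke→J1
bond 3 stroke→J1
bond 4 stroke→I1
bond 5 stroke→J2
bond 6 stroke→J1

β5 stroke→J2  (Se1 (Se) sets effort on bond)
β1 stroke→GY1  (0-jn J2 has e-setter on 5)
β4 stroke→I1  (common-e at J2 fixed by 5)
β0 stroke→GY1  (GY1: gyrator matches bond 1)
β2 stroke→J1  (J1 flow already set via bond 0)
β3 stroke→J1  (1-jn J1 has f-setter on 0)
β6 stroke→J1  (J1 flow already set via bond 0)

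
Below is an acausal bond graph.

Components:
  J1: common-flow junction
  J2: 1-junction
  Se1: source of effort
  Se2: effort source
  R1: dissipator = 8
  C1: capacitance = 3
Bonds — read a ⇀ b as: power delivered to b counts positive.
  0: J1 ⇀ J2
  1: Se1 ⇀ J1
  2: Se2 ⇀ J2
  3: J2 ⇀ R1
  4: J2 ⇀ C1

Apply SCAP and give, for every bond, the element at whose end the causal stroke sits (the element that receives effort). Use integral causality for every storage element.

bond 1 stroke at J1  (source Se1 imposes e)
bond 2 stroke at J2  (Se2 fixes effort; stroke away)
bond 0 stroke at J2  (J1: last free bond brings flow in)
bond 4 stroke at J2  (prefer integral on C1)
bond 3 stroke at R1  (J2 needs exactly one f-in)

#0 stroke at J2
#1 stroke at J1
#2 stroke at J2
#3 stroke at R1
#4 stroke at J2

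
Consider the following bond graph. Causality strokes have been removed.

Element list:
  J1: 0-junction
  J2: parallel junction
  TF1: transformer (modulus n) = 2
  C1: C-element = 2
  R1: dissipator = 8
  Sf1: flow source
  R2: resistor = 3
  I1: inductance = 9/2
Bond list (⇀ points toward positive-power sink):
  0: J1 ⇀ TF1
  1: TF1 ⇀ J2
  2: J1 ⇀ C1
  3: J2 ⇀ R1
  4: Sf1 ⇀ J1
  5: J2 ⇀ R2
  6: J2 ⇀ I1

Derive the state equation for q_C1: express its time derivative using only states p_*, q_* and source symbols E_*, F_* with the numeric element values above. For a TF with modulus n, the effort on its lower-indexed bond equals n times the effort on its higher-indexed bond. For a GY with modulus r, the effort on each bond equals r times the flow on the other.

dq_C1/dt = F_Sf1 - p_I1/9 - 11*q_C1/192

bond 4 →Sf1  (Sf1 (Sf) sets flow on bond)
bond 2 →J1  (prefer integral on C1)
bond 0 →TF1  (0-jn J1 has e-setter on 2)
bond 1 →J2  (TF1: transformer flips bond 0)
bond 3 →R1  (J2: bond 1 brought effort, rest push out)
bond 5 →R2  (J2 effort already set via bond 1)
bond 6 →I1  (J2: bond 1 brought effort, rest push out)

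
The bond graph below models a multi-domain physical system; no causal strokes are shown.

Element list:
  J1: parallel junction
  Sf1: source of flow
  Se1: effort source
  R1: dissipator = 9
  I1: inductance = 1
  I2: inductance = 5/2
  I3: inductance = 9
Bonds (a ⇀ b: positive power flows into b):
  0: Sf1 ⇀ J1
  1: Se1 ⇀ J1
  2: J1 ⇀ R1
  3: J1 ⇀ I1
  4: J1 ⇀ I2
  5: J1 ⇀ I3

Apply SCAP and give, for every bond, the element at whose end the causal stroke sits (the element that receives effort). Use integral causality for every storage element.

bond 0 stroke at Sf1  (Sf1 (Sf) sets flow on bond)
bond 1 stroke at J1  (Se1 fixes effort; stroke away)
bond 2 stroke at R1  (0-jn J1 has e-setter on 1)
bond 3 stroke at I1  (0-jn J1 has e-setter on 1)
bond 4 stroke at I2  (0-jn J1 has e-setter on 1)
bond 5 stroke at I3  (common-e at J1 fixed by 1)

β0 stroke at Sf1
β1 stroke at J1
β2 stroke at R1
β3 stroke at I1
β4 stroke at I2
β5 stroke at I3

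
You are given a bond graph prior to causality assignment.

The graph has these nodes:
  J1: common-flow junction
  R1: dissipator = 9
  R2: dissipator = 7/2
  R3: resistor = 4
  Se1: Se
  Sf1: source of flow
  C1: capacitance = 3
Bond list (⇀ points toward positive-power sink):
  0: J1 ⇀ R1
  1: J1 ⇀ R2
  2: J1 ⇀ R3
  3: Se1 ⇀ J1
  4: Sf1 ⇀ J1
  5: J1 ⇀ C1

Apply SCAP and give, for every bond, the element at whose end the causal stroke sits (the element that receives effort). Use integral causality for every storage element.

β0 |J1
β1 |J1
β2 |J1
β3 |J1
β4 |Sf1
β5 |J1

β3 |J1  (Se1 (Se) sets effort on bond)
β4 |Sf1  (Sf1 (Sf) sets flow on bond)
β0 |J1  (J1 flow already set via bond 4)
β1 |J1  (common-f at J1 fixed by 4)
β2 |J1  (1-jn J1 has f-setter on 4)
β5 |J1  (1-jn J1 has f-setter on 4)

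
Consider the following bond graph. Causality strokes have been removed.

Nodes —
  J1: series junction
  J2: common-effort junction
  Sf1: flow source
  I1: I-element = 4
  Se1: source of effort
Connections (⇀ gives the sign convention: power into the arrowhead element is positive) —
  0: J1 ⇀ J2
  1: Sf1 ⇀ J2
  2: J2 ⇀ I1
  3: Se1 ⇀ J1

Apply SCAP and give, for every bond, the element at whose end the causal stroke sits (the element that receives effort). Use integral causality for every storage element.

β0 →J2
β1 →Sf1
β2 →I1
β3 →J1

bond 1 stroke at Sf1  (source Sf1 imposes f)
bond 3 stroke at J1  (Se1: effort source, stroke at far end)
bond 0 stroke at J2  (J1: last free bond brings flow in)
bond 2 stroke at I1  (J2: bond 0 brought effort, rest push out)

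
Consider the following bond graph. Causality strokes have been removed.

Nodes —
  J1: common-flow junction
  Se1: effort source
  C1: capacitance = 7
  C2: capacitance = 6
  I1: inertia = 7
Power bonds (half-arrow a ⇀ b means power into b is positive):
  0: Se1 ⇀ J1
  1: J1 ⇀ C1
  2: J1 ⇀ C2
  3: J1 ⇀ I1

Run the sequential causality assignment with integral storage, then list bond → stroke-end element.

bond 0 →J1  (Se1 fixes effort; stroke away)
bond 1 →J1  (prefer integral on C1)
bond 2 →J1  (C2: C, integral causality)
bond 3 →I1  (J1 needs exactly one f-in)

#0 |J1
#1 |J1
#2 |J1
#3 |I1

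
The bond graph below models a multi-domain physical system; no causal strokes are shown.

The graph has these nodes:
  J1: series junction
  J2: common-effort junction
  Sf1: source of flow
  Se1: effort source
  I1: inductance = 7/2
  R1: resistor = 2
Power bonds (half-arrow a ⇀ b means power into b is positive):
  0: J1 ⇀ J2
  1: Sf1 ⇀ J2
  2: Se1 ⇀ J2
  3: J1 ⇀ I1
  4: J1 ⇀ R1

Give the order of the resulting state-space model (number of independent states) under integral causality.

β1 stroke at Sf1  (source Sf1 imposes f)
β2 stroke at J2  (source Se1 imposes e)
β0 stroke at J1  (J2 effort already set via bond 2)
β3 stroke at I1  (I1 integral (f out))
β4 stroke at J1  (1-jn J1 has f-setter on 3)

1  (I1 all integral)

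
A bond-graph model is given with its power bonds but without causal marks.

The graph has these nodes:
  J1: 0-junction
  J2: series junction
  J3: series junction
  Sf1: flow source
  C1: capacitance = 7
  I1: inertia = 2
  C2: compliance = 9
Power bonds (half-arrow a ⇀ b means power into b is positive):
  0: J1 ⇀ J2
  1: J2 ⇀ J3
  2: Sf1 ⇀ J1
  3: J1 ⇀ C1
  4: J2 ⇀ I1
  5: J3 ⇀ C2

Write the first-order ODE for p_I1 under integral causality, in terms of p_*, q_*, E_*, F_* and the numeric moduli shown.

bond 2 →Sf1  (Sf1 (Sf) sets flow on bond)
bond 3 →J1  (C1 outputs effort q/C1)
bond 0 →J2  (common-e at J1 fixed by 3)
bond 4 →I1  (I1 outputs flow p/I1)
bond 1 →J2  (J2 flow already set via bond 4)
bond 5 →J3  (J3: bond 1 brought flow, rest push out)

dp_I1/dt = q_C1/7 - q_C2/9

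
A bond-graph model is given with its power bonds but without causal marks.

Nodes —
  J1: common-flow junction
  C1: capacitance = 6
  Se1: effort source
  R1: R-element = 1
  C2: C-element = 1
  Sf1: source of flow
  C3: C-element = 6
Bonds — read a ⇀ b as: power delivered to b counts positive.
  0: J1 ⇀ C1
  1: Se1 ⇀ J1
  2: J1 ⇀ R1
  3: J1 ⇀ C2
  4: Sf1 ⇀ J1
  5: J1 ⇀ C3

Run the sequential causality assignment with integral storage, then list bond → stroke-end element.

β0 stroke→J1
β1 stroke→J1
β2 stroke→J1
β3 stroke→J1
β4 stroke→Sf1
β5 stroke→J1

b1 stroke→J1  (Se1 fixes effort; stroke away)
b4 stroke→Sf1  (Sf1 fixes flow; stroke at Sf1)
b0 stroke→J1  (J1 flow already set via bond 4)
b2 stroke→J1  (common-f at J1 fixed by 4)
b3 stroke→J1  (J1: bond 4 brought flow, rest push out)
b5 stroke→J1  (1-jn J1 has f-setter on 4)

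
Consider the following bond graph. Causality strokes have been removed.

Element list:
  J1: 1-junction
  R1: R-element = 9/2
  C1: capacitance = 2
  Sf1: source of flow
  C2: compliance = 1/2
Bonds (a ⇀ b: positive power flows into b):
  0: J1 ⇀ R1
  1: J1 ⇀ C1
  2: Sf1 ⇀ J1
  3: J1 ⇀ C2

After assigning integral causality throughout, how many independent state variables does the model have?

2  (C1, C2 all integral)

#2 →Sf1  (Sf1 (Sf) sets flow on bond)
#0 →J1  (common-f at J1 fixed by 2)
#1 →J1  (J1: bond 2 brought flow, rest push out)
#3 →J1  (J1 flow already set via bond 2)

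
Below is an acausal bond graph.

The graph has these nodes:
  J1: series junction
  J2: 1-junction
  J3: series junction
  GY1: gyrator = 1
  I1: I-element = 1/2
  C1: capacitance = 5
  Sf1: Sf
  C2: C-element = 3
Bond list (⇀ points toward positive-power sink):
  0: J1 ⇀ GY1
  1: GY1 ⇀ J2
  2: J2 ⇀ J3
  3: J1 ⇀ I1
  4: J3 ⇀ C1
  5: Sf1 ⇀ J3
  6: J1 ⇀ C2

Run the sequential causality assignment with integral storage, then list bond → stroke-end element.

bond 5 stroke→Sf1  (Sf1: flow source, stroke at near end)
bond 2 stroke→J3  (J3 flow already set via bond 5)
bond 4 stroke→J3  (1-jn J3 has f-setter on 5)
bond 1 stroke→J2  (J2: bond 2 brought flow, rest push out)
bond 0 stroke→J1  (GY1 both-in/both-out from 1)
bond 3 stroke→I1  (prefer integral on I1)
bond 6 stroke→J1  (J1 flow already set via bond 3)

b0 →J1
b1 →J2
b2 →J3
b3 →I1
b4 →J3
b5 →Sf1
b6 →J1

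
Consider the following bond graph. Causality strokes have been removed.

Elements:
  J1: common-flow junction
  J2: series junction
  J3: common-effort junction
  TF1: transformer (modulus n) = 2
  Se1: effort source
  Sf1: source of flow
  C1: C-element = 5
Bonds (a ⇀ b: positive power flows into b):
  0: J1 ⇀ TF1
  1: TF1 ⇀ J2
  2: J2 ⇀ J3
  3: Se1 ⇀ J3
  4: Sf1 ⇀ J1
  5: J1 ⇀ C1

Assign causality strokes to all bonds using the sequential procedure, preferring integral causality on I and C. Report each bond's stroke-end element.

bond 3 stroke at J3  (Se1: effort source, stroke at far end)
bond 4 stroke at Sf1  (Sf1 (Sf) sets flow on bond)
bond 0 stroke at J1  (common-f at J1 fixed by 4)
bond 5 stroke at J1  (1-jn J1 has f-setter on 4)
bond 2 stroke at J2  (0-jn J3 has e-setter on 3)
bond 1 stroke at TF1  (through TF1, causality passes straight; one stroke at TF1)

bond 0 →J1
bond 1 →TF1
bond 2 →J2
bond 3 →J3
bond 4 →Sf1
bond 5 →J1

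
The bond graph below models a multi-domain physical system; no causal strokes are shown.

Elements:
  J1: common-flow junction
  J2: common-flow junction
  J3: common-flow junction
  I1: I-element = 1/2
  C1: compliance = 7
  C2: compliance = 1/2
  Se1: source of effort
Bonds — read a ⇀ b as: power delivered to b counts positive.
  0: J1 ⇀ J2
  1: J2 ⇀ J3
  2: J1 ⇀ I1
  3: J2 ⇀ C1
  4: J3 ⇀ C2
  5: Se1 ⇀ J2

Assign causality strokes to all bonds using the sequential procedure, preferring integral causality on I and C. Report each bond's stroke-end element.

#0 stroke at J1
#1 stroke at J2
#2 stroke at I1
#3 stroke at J2
#4 stroke at J3
#5 stroke at J2

β5 →J2  (Se1 (Se) sets effort on bond)
β2 →I1  (I1 integral (f out))
β0 →J1  (J1 flow already set via bond 2)
β1 →J2  (J2 flow already set via bond 0)
β3 →J2  (J2 flow already set via bond 0)
β4 →J3  (1-jn J3 has f-setter on 1)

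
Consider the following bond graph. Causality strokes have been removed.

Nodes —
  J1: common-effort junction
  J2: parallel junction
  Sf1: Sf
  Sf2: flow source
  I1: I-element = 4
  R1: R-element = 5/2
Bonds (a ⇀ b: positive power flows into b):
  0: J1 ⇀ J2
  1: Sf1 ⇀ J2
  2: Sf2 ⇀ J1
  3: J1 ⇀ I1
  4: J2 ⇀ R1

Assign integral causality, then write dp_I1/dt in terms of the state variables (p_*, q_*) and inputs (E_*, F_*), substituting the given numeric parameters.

β1 |Sf1  (Sf1 fixes flow; stroke at Sf1)
β2 |Sf2  (source Sf2 imposes f)
β3 |I1  (I1 integral (f out))
β0 |J1  (only one effort-in slot at J1)
β4 |J2  (J2: last free bond brings effort in)

dp_I1/dt = 5*F_Sf1/2 + 5*F_Sf2/2 - 5*p_I1/8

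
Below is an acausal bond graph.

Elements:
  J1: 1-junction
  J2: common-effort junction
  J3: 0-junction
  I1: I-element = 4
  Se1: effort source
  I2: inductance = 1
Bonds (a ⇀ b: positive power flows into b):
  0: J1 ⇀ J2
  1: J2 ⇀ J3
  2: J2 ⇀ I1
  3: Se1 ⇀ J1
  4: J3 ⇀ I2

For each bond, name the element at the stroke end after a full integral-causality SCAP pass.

#0 |J2
#1 |J3
#2 |I1
#3 |J1
#4 |I2

β3 stroke at J1  (Se1: effort source, stroke at far end)
β0 stroke at J2  (only one flow-in slot at J1)
β1 stroke at J3  (J2 effort already set via bond 0)
β2 stroke at I1  (0-jn J2 has e-setter on 0)
β4 stroke at I2  (common-e at J3 fixed by 1)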